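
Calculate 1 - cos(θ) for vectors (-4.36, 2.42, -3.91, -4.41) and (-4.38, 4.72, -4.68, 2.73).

With u = (-4.36, 2.42, -3.91, -4.41), v = (-4.38, 4.72, -4.68, 2.73):
u·v = (-4.36)·(-4.38) + 2.42·4.72 + (-3.91)·(-4.68) + (-4.41)·2.73 = 19.0968 + 11.4224 + 18.2988 + (-12.0393) = 36.7787.
|u| = √((-4.36)² + 2.42² + (-3.91)² + (-4.41)²) = √(19.0096 + 5.8564 + 15.2881 + 19.4481) = √59.6022, |v| = √((-4.38)² + 4.72² + (-4.68)² + 2.73²) = √(19.1844 + 22.2784 + 21.9024 + 7.4529) = √70.8181.
cos θ = (u·v)/(|u||v|) = 36.7787/(√59.6022·√70.8181) ≈ 0.5661
Cosine distance = 1 - cos θ ≈ 1 - 0.5661 = 0.4339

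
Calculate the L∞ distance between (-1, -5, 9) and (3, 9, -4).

max(|x_i - y_i|) = max(|-1 - 3|, |-5 - 9|, |9 - (-4)|) = max(4, 14, 13) = 14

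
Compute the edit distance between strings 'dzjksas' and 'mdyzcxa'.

Let D[i][j] be the edit distance between the first i characters of 'dzjksas' and the first j characters of 'mdyzcxa', with D[i][0] = i, D[0][j] = j, and D[i][j] = D[i-1][j-1] if the characters match, else 1 + min(D[i-1][j], D[i][j-1], D[i-1][j-1]). Filling the table (rows: prefixes of 'dzjksas', columns: prefixes of 'mdyzcxa'):
     ε  m  d  y  z  c  x  a
  ε  0  1  2  3  4  5  6  7
  d  1  1  1  2  3  4  5  6
  z  2  2  2  2  2  3  4  5
  j  3  3  3  3  3  3  4  5
  k  4  4  4  4  4  4  4  5
  s  5  5  5  5  5  5  5  5
  a  6  6  6  6  6  6  6  5
  s  7  7  7  7  7  7  7  6
The bottom-right entry gives D[7][7] = 6, so no sequence of fewer than 6 edits works. Backtracking through the table gives one optimal edit sequence (6 edits):
  dzjksas → mdzjksas (ins m @1)
  mdzjksas → mdyjksas (sub z→y @3)
  mdyjksas → mdyzksas (sub j→z @4)
  mdyzksas → mdyzcsas (sub k→c @5)
  mdyzcsas → mdyzcxas (sub s→x @6)
  mdyzcxas → mdyzcxa (del s @8)
Edit distance = 6.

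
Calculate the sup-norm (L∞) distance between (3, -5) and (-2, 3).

max(|x_i - y_i|) = max(|3 - (-2)|, |-5 - 3|) = max(5, 8) = 8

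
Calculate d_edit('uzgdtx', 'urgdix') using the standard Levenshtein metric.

Let D[i][j] be the edit distance between the first i characters of 'uzgdtx' and the first j characters of 'urgdix', with D[i][0] = i, D[0][j] = j, and D[i][j] = D[i-1][j-1] if the characters match, else 1 + min(D[i-1][j], D[i][j-1], D[i-1][j-1]). Filling the table (rows: prefixes of 'uzgdtx', columns: prefixes of 'urgdix'):
     ε  u  r  g  d  i  x
  ε  0  1  2  3  4  5  6
  u  1  0  1  2  3  4  5
  z  2  1  1  2  3  4  5
  g  3  2  2  1  2  3  4
  d  4  3  3  2  1  2  3
  t  5  4  4  3  2  2  3
  x  6  5  5  4  3  3  2
The bottom-right entry gives D[6][6] = 2, so no sequence of fewer than 2 edits works. Backtracking through the table gives one optimal edit sequence (2 edits):
  uzgdtx → urgdtx (sub z→r @2)
  urgdtx → urgdix (sub t→i @5)
Edit distance = 2.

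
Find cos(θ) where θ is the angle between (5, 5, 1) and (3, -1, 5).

With u = (5, 5, 1), v = (3, -1, 5):
u·v = 5·3 + 5·(-1) + 1·5 = 15 + (-5) + 5 = 15.
|u| = √(5² + 5² + 1²) = √51, |v| = √(3² + (-1)² + 5²) = √35, so |u||v| = √(51·35) = √1785.
cos θ = (u·v)/(|u||v|) = 15/√1785 ≈ 0.355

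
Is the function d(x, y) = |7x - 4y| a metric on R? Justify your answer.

No. d fails symmetry: d(7, 6) = |7·7 - 4·6| = |25| = 25, but d(6, 7) = |7·6 - 4·7| = |14| = 14. Since 25 ≠ 14, d(x,y) ≠ d(y,x) in general.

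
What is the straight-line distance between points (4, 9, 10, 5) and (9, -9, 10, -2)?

√(Σ(x_i - y_i)²) = √((4 - 9)² + (9 - (-9))² + (10 - 10)² + (5 - (-2))²)
= √((-5)² + 18² + 0² + 7²) = √(25 + 324 + 0 + 49) = √398 ≈ 19.9499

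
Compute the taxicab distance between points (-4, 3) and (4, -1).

Σ|x_i - y_i| = |-4 - 4| + |3 - (-1)| = 8 + 4 = 12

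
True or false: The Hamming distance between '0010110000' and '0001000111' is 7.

Differing positions: 3, 4, 5, 6, 8, 9, 10. Hamming distance = 7, so the claim is true.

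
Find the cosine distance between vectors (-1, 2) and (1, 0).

With u = (-1, 2), v = (1, 0):
u·v = (-1)·1 + 2·0 = (-1) + 0 = -1.
|u| = √((-1)² + 2²) = √5, |v| = √(1² + 0²) = √1, so |u||v| = √(5·1) = √5.
cos θ = (u·v)/(|u||v|) = -1/√5 ≈ -0.4472
Cosine distance = 1 - cos θ ≈ 1 - (-0.4472) = 1.4472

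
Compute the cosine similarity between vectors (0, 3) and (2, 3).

With u = (0, 3), v = (2, 3):
u·v = 0·2 + 3·3 = 0 + 9 = 9.
|u| = √(0² + 3²) = √9, |v| = √(2² + 3²) = √13, so |u||v| = √(9·13) = √117.
cos θ = (u·v)/(|u||v|) = 9/√117 ≈ 0.8321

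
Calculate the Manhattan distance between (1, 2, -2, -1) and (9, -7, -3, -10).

Σ|x_i - y_i| = |1 - 9| + |2 - (-7)| + |-2 - (-3)| + |-1 - (-10)| = 8 + 9 + 1 + 9 = 27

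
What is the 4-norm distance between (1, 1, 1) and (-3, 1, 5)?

(Σ|x_i - y_i|^4)^(1/4) = (|1 - (-3)|^4 + |1 - 1|^4 + |1 - 5|^4)^(1/4)
= (4^4 + 0^4 + 4^4)^(1/4) = (256 + 0 + 256)^(1/4) = (512)^(1/4) ≈ 4.7568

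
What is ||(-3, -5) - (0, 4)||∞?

max(|x_i - y_i|) = max(|-3 - 0|, |-5 - 4|) = max(3, 9) = 9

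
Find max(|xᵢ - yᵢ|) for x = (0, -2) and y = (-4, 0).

max(|x_i - y_i|) = max(|0 - (-4)|, |-2 - 0|) = max(4, 2) = 4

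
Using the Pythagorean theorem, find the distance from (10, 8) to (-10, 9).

√(Σ(x_i - y_i)²) = √((10 - (-10))² + (8 - 9)²)
= √(20² + (-1)²) = √(400 + 1) = √401 ≈ 20.025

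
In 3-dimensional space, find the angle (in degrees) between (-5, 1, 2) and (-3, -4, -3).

With u = (-5, 1, 2), v = (-3, -4, -3):
u·v = (-5)·(-3) + 1·(-4) + 2·(-3) = 15 + (-4) + (-6) = 5.
|u| = √((-5)² + 1² + 2²) = √30, |v| = √((-3)² + (-4)² + (-3)²) = √34, so |u||v| = √(30·34) = √1020.
cos θ = (u·v)/(|u||v|) = 5/√1020 ≈ 0.156556
θ = arccos(0.156556) ≈ 80.99°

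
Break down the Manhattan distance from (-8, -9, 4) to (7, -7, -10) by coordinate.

Σ|x_i - y_i| = |-8 - 7| + |-9 - (-7)| + |4 - (-10)| = 15 + 2 + 14 = 31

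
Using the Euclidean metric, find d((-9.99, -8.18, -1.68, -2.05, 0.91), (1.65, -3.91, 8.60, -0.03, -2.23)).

√(Σ(x_i - y_i)²) = √((-9.99 - 1.65)² + (-8.18 - (-3.91))² + (-1.68 - 8.6)² + (-2.05 - (-0.03))² + (0.91 - (-2.23))²)
= √((-11.64)² + (-4.27)² + (-10.28)² + (-2.02)² + 3.14²) = √(135.4896 + 18.2329 + 105.6784 + 4.0804 + 9.8596) = √273.3409 ≈ 16.533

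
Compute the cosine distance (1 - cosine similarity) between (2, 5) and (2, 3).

With u = (2, 5), v = (2, 3):
u·v = 2·2 + 5·3 = 4 + 15 = 19.
|u| = √(2² + 5²) = √29, |v| = √(2² + 3²) = √13, so |u||v| = √(29·13) = √377.
cos θ = (u·v)/(|u||v|) = 19/√377 ≈ 0.9785
Cosine distance = 1 - cos θ ≈ 1 - 0.9785 = 0.0215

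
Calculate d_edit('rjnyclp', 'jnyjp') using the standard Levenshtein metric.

Let D[i][j] be the edit distance between the first i characters of 'rjnyclp' and the first j characters of 'jnyjp', with D[i][0] = i, D[0][j] = j, and D[i][j] = D[i-1][j-1] if the characters match, else 1 + min(D[i-1][j], D[i][j-1], D[i-1][j-1]). Filling the table (rows: prefixes of 'rjnyclp', columns: prefixes of 'jnyjp'):
     ε  j  n  y  j  p
  ε  0  1  2  3  4  5
  r  1  1  2  3  4  5
  j  2  1  2  3  3  4
  n  3  2  1  2  3  4
  y  4  3  2  1  2  3
  c  5  4  3  2  2  3
  l  6  5  4  3  3  3
  p  7  6  5  4  4  3
The bottom-right entry gives D[7][5] = 3, so no sequence of fewer than 3 edits works. Backtracking through the table gives one optimal edit sequence (3 edits):
  rjnyclp → jnyclp (del r @1)
  jnyclp → jnylp (del c @4)
  jnylp → jnyjp (sub l→j @4)
Edit distance = 3.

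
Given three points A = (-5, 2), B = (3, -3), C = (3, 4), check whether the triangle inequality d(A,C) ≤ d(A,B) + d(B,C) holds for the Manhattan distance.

d(A,B) = 8 + 5 = 13, d(B,C) = 0 + 7 = 7, d(A,C) = 8 + 2 = 10.
d(A,C) = 10 ≤ 13 + 7 = 20. Triangle inequality is satisfied.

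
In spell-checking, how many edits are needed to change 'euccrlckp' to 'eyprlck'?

Let D[i][j] be the edit distance between the first i characters of 'euccrlckp' and the first j characters of 'eyprlck', with D[i][0] = i, D[0][j] = j, and D[i][j] = D[i-1][j-1] if the characters match, else 1 + min(D[i-1][j], D[i][j-1], D[i-1][j-1]). Filling the table (rows: prefixes of 'euccrlckp', columns: prefixes of 'eyprlck'):
     ε  e  y  p  r  l  c  k
  ε  0  1  2  3  4  5  6  7
  e  1  0  1  2  3  4  5  6
  u  2  1  1  2  3  4  5  6
  c  3  2  2  2  3  4  4  5
  c  4  3  3  3  3  4  4  5
  r  5  4  4  4  3  4  5  5
  l  6  5  5  5  4  3  4  5
  c  7  6  6  6  5  4  3  4
  k  8  7  7  7  6  5  4  3
  p  9  8  8  7  7  6  5  4
The bottom-right entry gives D[9][7] = 4, so no sequence of fewer than 4 edits works. Backtracking through the table gives one optimal edit sequence (4 edits):
  euccrlckp → eccrlckp (del u @2)
  eccrlckp → eycrlckp (sub c→y @2)
  eycrlckp → eyprlckp (sub c→p @3)
  eyprlckp → eyprlck (del p @8)
Edit distance = 4.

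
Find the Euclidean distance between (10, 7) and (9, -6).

√(Σ(x_i - y_i)²) = √((10 - 9)² + (7 - (-6))²)
= √(1² + 13²) = √(1 + 169) = √170 ≈ 13.0384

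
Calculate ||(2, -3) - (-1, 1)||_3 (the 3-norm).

(Σ|x_i - y_i|^3)^(1/3) = (|2 - (-1)|^3 + |-3 - 1|^3)^(1/3)
= (3^3 + 4^3)^(1/3) = (27 + 64)^(1/3) = (91)^(1/3) ≈ 4.4979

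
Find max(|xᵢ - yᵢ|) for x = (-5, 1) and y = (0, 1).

max(|x_i - y_i|) = max(|-5 - 0|, |1 - 1|) = max(5, 0) = 5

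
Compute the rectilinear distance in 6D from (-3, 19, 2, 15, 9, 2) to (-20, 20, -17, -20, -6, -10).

Σ|x_i - y_i| = |-3 - (-20)| + |19 - 20| + |2 - (-17)| + |15 - (-20)| + |9 - (-6)| + |2 - (-10)| = 17 + 1 + 19 + 35 + 15 + 12 = 99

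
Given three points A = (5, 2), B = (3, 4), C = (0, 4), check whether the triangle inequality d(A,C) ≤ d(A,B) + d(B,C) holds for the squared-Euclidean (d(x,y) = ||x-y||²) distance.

d(A,B) = 2² + 2² = 8, d(B,C) = 3² + 0² = 9, d(A,C) = 5² + 2² = 29.
d(A,C) = 29 > 8 + 9 = 17. Triangle inequality is VIOLATED. (Squared-Euclidean is not a metric — this is a counterexample.)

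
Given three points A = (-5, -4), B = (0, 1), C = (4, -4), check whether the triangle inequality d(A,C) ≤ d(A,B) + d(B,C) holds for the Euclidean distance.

d(A,B) = √(5² + 5²) = √50 ≈ 7.0711, d(B,C) = √(4² + 5²) = √41 ≈ 6.4031, d(A,C) = √(9² + 0²) = √81 = 9.
d(A,C) = 9 ≤ 7.0711 + 6.4031 = 13.4742. Triangle inequality is satisfied.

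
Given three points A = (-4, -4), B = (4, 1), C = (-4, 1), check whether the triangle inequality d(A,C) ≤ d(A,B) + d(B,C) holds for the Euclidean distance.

d(A,B) = √(8² + 5²) = √89 ≈ 9.434, d(B,C) = √(8² + 0²) = √64 = 8, d(A,C) = √(0² + 5²) = √25 = 5.
d(A,C) = 5 ≤ 9.434 + 8 = 17.434. Triangle inequality is satisfied.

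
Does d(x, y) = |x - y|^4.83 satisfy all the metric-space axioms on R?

No. d(x,y) = |x-y|^4.83 fails the triangle inequality since p = 4.83 > 1. Counterexample: x = 5, y = 7, z = 19. d(x,z) = |5 - 19|^4.83 = 14^4.83 ≈ 343398.5147, but d(x,y) + d(y,z) = 2^4.83 + 12^4.83 ≈ 28.443 + 163096.7918 = 163125.2348. Since 343398.5147 > 163125.2348, the triangle inequality is violated.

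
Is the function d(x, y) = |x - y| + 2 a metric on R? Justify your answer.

No. d fails identity of indiscernibles (specifically d(x,x) = 0): d(-1, -1) = |-1 - (-1)| + 2 = 0 + 2 = 2 ≠ 0.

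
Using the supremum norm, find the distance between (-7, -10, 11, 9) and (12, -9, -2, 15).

max(|x_i - y_i|) = max(|-7 - 12|, |-10 - (-9)|, |11 - (-2)|, |9 - 15|) = max(19, 1, 13, 6) = 19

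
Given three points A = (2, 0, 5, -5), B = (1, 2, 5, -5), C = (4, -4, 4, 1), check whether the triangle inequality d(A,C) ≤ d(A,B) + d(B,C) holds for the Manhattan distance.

d(A,B) = 1 + 2 + 0 + 0 = 3, d(B,C) = 3 + 6 + 1 + 6 = 16, d(A,C) = 2 + 4 + 1 + 6 = 13.
d(A,C) = 13 ≤ 3 + 16 = 19. Triangle inequality is satisfied.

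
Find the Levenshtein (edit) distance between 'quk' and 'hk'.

Let D[i][j] be the edit distance between the first i characters of 'quk' and the first j characters of 'hk', with D[i][0] = i, D[0][j] = j, and D[i][j] = D[i-1][j-1] if the characters match, else 1 + min(D[i-1][j], D[i][j-1], D[i-1][j-1]). Filling the table (rows: prefixes of 'quk', columns: prefixes of 'hk'):
     ε  h  k
  ε  0  1  2
  q  1  1  2
  u  2  2  2
  k  3  3  2
The bottom-right entry gives D[3][2] = 2, so no sequence of fewer than 2 edits works. Backtracking through the table gives one optimal edit sequence (2 edits):
  quk → uk (del q @1)
  uk → hk (sub u→h @1)
Edit distance = 2.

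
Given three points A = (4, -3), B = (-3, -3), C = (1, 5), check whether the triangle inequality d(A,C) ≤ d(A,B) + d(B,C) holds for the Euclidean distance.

d(A,B) = √(7² + 0²) = √49 = 7, d(B,C) = √(4² + 8²) = √80 ≈ 8.9443, d(A,C) = √(3² + 8²) = √73 ≈ 8.544.
d(A,C) ≈ 8.544 ≤ 7 + 8.9443 = 15.9443. Triangle inequality is satisfied.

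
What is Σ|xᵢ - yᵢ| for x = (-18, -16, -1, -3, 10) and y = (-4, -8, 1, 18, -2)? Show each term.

Σ|x_i - y_i| = |-18 - (-4)| + |-16 - (-8)| + |-1 - 1| + |-3 - 18| + |10 - (-2)| = 14 + 8 + 2 + 21 + 12 = 57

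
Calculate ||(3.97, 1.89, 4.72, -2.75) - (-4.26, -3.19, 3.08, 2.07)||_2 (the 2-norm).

(Σ|x_i - y_i|^2)^(1/2) = (|3.97 - (-4.26)|^2 + |1.89 - (-3.19)|^2 + |4.72 - 3.08|^2 + |-2.75 - 2.07|^2)^(1/2)
= (8.23^2 + 5.08^2 + 1.64^2 + 4.82^2)^(1/2) = (67.7329 + 25.8064 + 2.6896 + 23.2324)^(1/2) = (119.4613)^(1/2) ≈ 10.9298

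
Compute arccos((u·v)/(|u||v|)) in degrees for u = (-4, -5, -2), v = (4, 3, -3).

With u = (-4, -5, -2), v = (4, 3, -3):
u·v = (-4)·4 + (-5)·3 + (-2)·(-3) = (-16) + (-15) + 6 = -25.
|u| = √((-4)² + (-5)² + (-2)²) = √45, |v| = √(4² + 3² + (-3)²) = √34, so |u||v| = √(45·34) = √1530.
cos θ = (u·v)/(|u||v|) = -25/√1530 ≈ -0.639137
θ = arccos(-0.639137) ≈ 129.73°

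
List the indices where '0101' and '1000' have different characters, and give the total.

Differing positions: 1, 2, 4. Hamming distance = 3.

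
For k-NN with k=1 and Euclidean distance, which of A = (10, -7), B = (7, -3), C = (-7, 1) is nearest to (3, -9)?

Distances: d(A) ≈ 7.2801, d(B) ≈ 7.2111, d(C) ≈ 14.1421. Nearest: B = (7, -3) with distance 7.2111.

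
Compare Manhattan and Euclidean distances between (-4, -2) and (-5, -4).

L1 = |-4 - (-5)| + |-2 - (-4)| = 1 + 2 = 3
L2 = √(1² + 2²) = √5 ≈ 2.2361
L1 ≥ L2 always (equality iff movement is along one axis); L1 > L2 here.
Ratio L1/L2 = 3/√5 ≈ 1.3416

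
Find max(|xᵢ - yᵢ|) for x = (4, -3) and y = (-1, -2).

max(|x_i - y_i|) = max(|4 - (-1)|, |-3 - (-2)|) = max(5, 1) = 5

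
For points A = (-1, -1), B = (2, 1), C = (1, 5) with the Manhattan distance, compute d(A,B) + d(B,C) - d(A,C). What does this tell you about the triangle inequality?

d(A,B) = 3 + 2 = 5, d(B,C) = 1 + 4 = 5, d(A,C) = 2 + 6 = 8.
d(A,B) + d(B,C) - d(A,C) = 5 + 5 - 8 = 10 - 8 = 2. This is ≥ 0, so the triangle inequality holds for these points.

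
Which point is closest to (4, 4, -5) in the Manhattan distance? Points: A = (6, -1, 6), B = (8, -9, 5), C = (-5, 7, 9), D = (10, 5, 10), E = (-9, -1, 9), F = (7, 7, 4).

Distances: d(A) = 18, d(B) = 27, d(C) = 26, d(D) = 22, d(E) = 32, d(F) = 15. Nearest: F = (7, 7, 4) with distance 15.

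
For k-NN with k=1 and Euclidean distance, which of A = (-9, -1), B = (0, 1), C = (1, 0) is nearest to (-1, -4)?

Distances: d(A) ≈ 8.544, d(B) ≈ 5.099, d(C) ≈ 4.4721. Nearest: C = (1, 0) with distance 4.4721.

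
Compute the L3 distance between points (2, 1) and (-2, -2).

(Σ|x_i - y_i|^3)^(1/3) = (|2 - (-2)|^3 + |1 - (-2)|^3)^(1/3)
= (4^3 + 3^3)^(1/3) = (64 + 27)^(1/3) = (91)^(1/3) ≈ 4.4979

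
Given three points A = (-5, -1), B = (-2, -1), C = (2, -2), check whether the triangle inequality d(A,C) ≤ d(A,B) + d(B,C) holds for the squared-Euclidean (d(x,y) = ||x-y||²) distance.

d(A,B) = 3² + 0² = 9, d(B,C) = 4² + 1² = 17, d(A,C) = 7² + 1² = 50.
d(A,C) = 50 > 9 + 17 = 26. Triangle inequality is VIOLATED. (Squared-Euclidean is not a metric — this is a counterexample.)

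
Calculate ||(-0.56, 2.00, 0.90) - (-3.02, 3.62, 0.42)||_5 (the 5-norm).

(Σ|x_i - y_i|^5)^(1/5) = (|-0.56 - (-3.02)|^5 + |2 - 3.62|^5 + |0.9 - 0.42|^5)^(1/5)
= (2.46^5 + 1.62^5 + 0.48^5)^(1/5) ≈ (90.0898 + 11.1577 + 0.0255)^(1/5) = (101.273)^(1/5) ≈ 2.5182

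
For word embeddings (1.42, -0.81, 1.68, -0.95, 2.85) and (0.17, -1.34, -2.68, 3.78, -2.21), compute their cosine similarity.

With u = (1.42, -0.81, 1.68, -0.95, 2.85), v = (0.17, -1.34, -2.68, 3.78, -2.21):
u·v = 1.42·0.17 + (-0.81)·(-1.34) + 1.68·(-2.68) + (-0.95)·3.78 + 2.85·(-2.21) = 0.2414 + 1.0854 + (-4.5024) + (-3.591) + (-6.2985) = -13.0651.
|u| = √(1.42² + (-0.81)² + 1.68² + (-0.95)² + 2.85²) = √(2.0164 + 0.6561 + 2.8224 + 0.9025 + 8.1225) = √14.5199, |v| = √(0.17² + (-1.34)² + (-2.68)² + 3.78² + (-2.21)²) = √(0.0289 + 1.7956 + 7.1824 + 14.2884 + 4.8841) = √28.1794.
cos θ = (u·v)/(|u||v|) = -13.0651/(√14.5199·√28.1794) ≈ -0.6459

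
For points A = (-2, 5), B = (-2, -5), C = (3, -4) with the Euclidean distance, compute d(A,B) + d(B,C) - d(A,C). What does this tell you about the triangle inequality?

d(A,B) = √(0² + 10²) = √100 = 10, d(B,C) = √(5² + 1²) = √26 ≈ 5.099, d(A,C) = √(5² + 9²) = √106 ≈ 10.2956.
d(A,B) + d(B,C) - d(A,C) = 10 + 5.099 - 10.2956 = 15.099 - 10.2956 = 4.8034 (to 4 decimal places). This is ≥ 0, so the triangle inequality holds for these points.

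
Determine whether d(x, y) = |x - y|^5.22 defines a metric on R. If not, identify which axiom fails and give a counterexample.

No. d(x,y) = |x-y|^5.22 fails the triangle inequality since p = 5.22 > 1. Counterexample: x = 4, y = 12, z = 24. d(x,z) = |4 - 24|^5.22 = 20^5.22 ≈ 6185525.1544, but d(x,y) + d(y,z) = 8^5.22 + 12^5.22 ≈ 51776.1474 + 429859.0795 = 481635.2269. Since 6185525.1544 > 481635.2269, the triangle inequality is violated.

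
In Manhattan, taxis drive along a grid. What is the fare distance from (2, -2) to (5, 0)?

Σ|x_i - y_i| = |2 - 5| + |-2 - 0| = 3 + 2 = 5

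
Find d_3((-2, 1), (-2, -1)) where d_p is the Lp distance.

(Σ|x_i - y_i|^3)^(1/3) = (|-2 - (-2)|^3 + |1 - (-1)|^3)^(1/3)
= (0^3 + 2^3)^(1/3) = (0 + 8)^(1/3) = (8)^(1/3) = 2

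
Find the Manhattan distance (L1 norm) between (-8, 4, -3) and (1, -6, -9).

Σ|x_i - y_i| = |-8 - 1| + |4 - (-6)| + |-3 - (-9)| = 9 + 10 + 6 = 25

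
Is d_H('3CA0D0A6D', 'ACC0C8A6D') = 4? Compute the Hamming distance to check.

Differing positions: 1, 3, 5, 6. Hamming distance = 4, so the claim is true.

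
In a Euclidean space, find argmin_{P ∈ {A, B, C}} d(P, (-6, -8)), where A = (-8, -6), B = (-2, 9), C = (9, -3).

Distances: d(A) ≈ 2.8284, d(B) ≈ 17.4642, d(C) ≈ 15.8114. Nearest: A = (-8, -6) with distance 2.8284.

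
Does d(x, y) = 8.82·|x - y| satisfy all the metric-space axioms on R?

Yes. Since |x - y| is a metric on R and 8.82 > 0, the positive scalar multiple 8.82·|x - y| is also a metric: scaling by a positive constant preserves non-negativity, identity (d=0 ⟺ |x-y|=0 ⟺ x=y), symmetry, and the triangle inequality.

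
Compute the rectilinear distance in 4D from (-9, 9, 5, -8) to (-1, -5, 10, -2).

Σ|x_i - y_i| = |-9 - (-1)| + |9 - (-5)| + |5 - 10| + |-8 - (-2)| = 8 + 14 + 5 + 6 = 33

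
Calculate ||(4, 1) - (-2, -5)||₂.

√(Σ(x_i - y_i)²) = √((4 - (-2))² + (1 - (-5))²)
= √(6² + 6²) = √(36 + 36) = √72 ≈ 8.4853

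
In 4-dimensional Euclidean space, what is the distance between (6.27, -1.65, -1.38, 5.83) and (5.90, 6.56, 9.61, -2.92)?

√(Σ(x_i - y_i)²) = √((6.27 - 5.9)² + (-1.65 - 6.56)² + (-1.38 - 9.61)² + (5.83 - (-2.92))²)
= √(0.37² + (-8.21)² + (-10.99)² + 8.75²) = √(0.1369 + 67.4041 + 120.7801 + 76.5625) = √264.8836 ≈ 16.2752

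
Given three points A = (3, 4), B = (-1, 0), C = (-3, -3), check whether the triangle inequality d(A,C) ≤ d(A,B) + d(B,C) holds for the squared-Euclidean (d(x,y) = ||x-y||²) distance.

d(A,B) = 4² + 4² = 32, d(B,C) = 2² + 3² = 13, d(A,C) = 6² + 7² = 85.
d(A,C) = 85 > 32 + 13 = 45. Triangle inequality is VIOLATED. (Squared-Euclidean is not a metric — this is a counterexample.)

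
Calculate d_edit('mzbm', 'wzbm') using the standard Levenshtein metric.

Let D[i][j] be the edit distance between the first i characters of 'mzbm' and the first j characters of 'wzbm', with D[i][0] = i, D[0][j] = j, and D[i][j] = D[i-1][j-1] if the characters match, else 1 + min(D[i-1][j], D[i][j-1], D[i-1][j-1]). Filling the table (rows: prefixes of 'mzbm', columns: prefixes of 'wzbm'):
     ε  w  z  b  m
  ε  0  1  2  3  4
  m  1  1  2  3  3
  z  2  2  1  2  3
  b  3  3  2  1  2
  m  4  4  3  2  1
The bottom-right entry gives D[4][4] = 1, so no sequence of fewer than 1 edit works. Backtracking through the table gives one optimal edit sequence (1 edit):
  mzbm → wzbm (sub m→w @1)
Edit distance = 1.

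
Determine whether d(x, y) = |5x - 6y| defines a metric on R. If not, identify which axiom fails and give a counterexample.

No. d fails symmetry: d(4, 5) = |5·4 - 6·5| = |-10| = 10, but d(5, 4) = |5·5 - 6·4| = |1| = 1. Since 10 ≠ 1, d(x,y) ≠ d(y,x) in general.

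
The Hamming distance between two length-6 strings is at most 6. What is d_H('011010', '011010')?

Differing positions: none. Hamming distance = 0. The maximum possible Hamming distance for length-6 strings is 6, so d_H/6 = 0/6 = 0.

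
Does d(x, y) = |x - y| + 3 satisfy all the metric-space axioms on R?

No. d fails identity of indiscernibles (specifically d(x,x) = 0): d(-5, -5) = |-5 - (-5)| + 3 = 0 + 3 = 3 ≠ 0.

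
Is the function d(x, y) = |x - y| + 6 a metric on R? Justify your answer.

No. d fails identity of indiscernibles (specifically d(x,x) = 0): d(7, 7) = |7 - 7| + 6 = 0 + 6 = 6 ≠ 0.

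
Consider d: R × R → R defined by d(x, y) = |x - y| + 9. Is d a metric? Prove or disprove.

No. d fails identity of indiscernibles (specifically d(x,x) = 0): d(2, 2) = |2 - 2| + 9 = 0 + 9 = 9 ≠ 0.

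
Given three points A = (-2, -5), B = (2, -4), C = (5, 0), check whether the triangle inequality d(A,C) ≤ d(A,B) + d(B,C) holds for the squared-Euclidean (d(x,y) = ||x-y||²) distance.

d(A,B) = 4² + 1² = 17, d(B,C) = 3² + 4² = 25, d(A,C) = 7² + 5² = 74.
d(A,C) = 74 > 17 + 25 = 42. Triangle inequality is VIOLATED. (Squared-Euclidean is not a metric — this is a counterexample.)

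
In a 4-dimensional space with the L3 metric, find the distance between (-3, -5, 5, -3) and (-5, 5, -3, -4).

(Σ|x_i - y_i|^3)^(1/3) = (|-3 - (-5)|^3 + |-5 - 5|^3 + |5 - (-3)|^3 + |-3 - (-4)|^3)^(1/3)
= (2^3 + 10^3 + 8^3 + 1^3)^(1/3) = (8 + 1000 + 512 + 1)^(1/3) = (1521)^(1/3) ≈ 11.5003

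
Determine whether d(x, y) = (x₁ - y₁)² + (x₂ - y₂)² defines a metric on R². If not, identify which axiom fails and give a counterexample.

No. The squared Euclidean distance fails the triangle inequality. Counterexample: x = (0, 0), y = (1, 1), z = (2, 2). d(x,z) = 2² + 2² = 8, but d(x,y) + d(y,z) = (1² + 1²) + (1² + 1²) = 2 + 2 = 4. Since 8 > 4, the triangle inequality is violated. (Note: √d, the ordinary Euclidean distance, IS a metric.)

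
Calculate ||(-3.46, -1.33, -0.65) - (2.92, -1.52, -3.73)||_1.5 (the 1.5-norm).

(Σ|x_i - y_i|^1.5)^(1/1.5) = (|-3.46 - 2.92|^1.5 + |-1.33 - (-1.52)|^1.5 + |-0.65 - (-3.73)|^1.5)^(1/1.5)
= (6.38^1.5 + 0.19^1.5 + 3.08^1.5)^(1/1.5) ≈ (16.115 + 0.0828 + 5.4054)^(1/1.5) = (21.6032)^(1/1.5) ≈ 7.7567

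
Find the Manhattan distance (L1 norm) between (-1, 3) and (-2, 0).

Σ|x_i - y_i| = |-1 - (-2)| + |3 - 0| = 1 + 3 = 4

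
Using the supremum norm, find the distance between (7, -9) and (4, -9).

max(|x_i - y_i|) = max(|7 - 4|, |-9 - (-9)|) = max(3, 0) = 3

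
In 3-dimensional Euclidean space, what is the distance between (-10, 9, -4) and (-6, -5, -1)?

√(Σ(x_i - y_i)²) = √((-10 - (-6))² + (9 - (-5))² + (-4 - (-1))²)
= √((-4)² + 14² + (-3)²) = √(16 + 196 + 9) = √221 ≈ 14.8661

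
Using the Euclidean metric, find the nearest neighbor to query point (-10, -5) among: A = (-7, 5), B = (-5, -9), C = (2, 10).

Distances: d(A) ≈ 10.4403, d(B) ≈ 6.4031, d(C) ≈ 19.2094. Nearest: B = (-5, -9) with distance 6.4031.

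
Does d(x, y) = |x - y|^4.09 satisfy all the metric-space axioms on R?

No. d(x,y) = |x-y|^4.09 fails the triangle inequality since p = 4.09 > 1. Counterexample: x = 2, y = 6, z = 10. d(x,z) = |2 - 10|^4.09 = 8^4.09 ≈ 4938.9889, but d(x,y) + d(y,z) = 4^4.09 + 4^4.09 ≈ 290.0183 + 290.0183 = 580.0366. Since 4938.9889 > 580.0366, the triangle inequality is violated.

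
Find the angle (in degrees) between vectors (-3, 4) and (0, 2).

With u = (-3, 4), v = (0, 2):
u·v = (-3)·0 + 4·2 = 0 + 8 = 8.
|u| = √((-3)² + 4²) = √25, |v| = √(0² + 2²) = √4, so |u||v| = √(25·4) = √100 = 10.
cos θ = (u·v)/(|u||v|) = 8/10 = 0.8
θ = arccos(0.8) ≈ 36.87°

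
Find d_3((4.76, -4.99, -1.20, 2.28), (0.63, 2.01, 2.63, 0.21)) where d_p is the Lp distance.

(Σ|x_i - y_i|^3)^(1/3) = (|4.76 - 0.63|^3 + |-4.99 - 2.01|^3 + |-1.2 - 2.63|^3 + |2.28 - 0.21|^3)^(1/3)
= (4.13^3 + 7^3 + 3.83^3 + 2.07^3)^(1/3) ≈ (70.445 + 343 + 56.1819 + 8.8697)^(1/3) = (478.4966)^(1/3) ≈ 7.8216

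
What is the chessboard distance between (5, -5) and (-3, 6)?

max(|x_i - y_i|) = max(|5 - (-3)|, |-5 - 6|) = max(8, 11) = 11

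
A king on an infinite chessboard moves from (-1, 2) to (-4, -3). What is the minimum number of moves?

max(|x_i - y_i|) = max(|-1 - (-4)|, |2 - (-3)|) = max(3, 5) = 5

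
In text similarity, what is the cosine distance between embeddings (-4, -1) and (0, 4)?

With u = (-4, -1), v = (0, 4):
u·v = (-4)·0 + (-1)·4 = 0 + (-4) = -4.
|u| = √((-4)² + (-1)²) = √17, |v| = √(0² + 4²) = √16, so |u||v| = √(17·16) = √272.
cos θ = (u·v)/(|u||v|) = -4/√272 ≈ -0.2425
Cosine distance = 1 - cos θ ≈ 1 - (-0.2425) = 1.2425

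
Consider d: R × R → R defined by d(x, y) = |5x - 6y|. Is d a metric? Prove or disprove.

No. d fails symmetry: d(1, 2) = |5·1 - 6·2| = |-7| = 7, but d(2, 1) = |5·2 - 6·1| = |4| = 4. Since 7 ≠ 4, d(x,y) ≠ d(y,x) in general.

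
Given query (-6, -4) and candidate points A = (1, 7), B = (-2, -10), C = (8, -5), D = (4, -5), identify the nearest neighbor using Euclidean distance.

Distances: d(A) ≈ 13.0384, d(B) ≈ 7.2111, d(C) ≈ 14.0357, d(D) ≈ 10.0499. Nearest: B = (-2, -10) with distance 7.2111.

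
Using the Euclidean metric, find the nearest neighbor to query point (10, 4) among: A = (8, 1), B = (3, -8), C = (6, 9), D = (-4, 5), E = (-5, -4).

Distances: d(A) ≈ 3.6056, d(B) ≈ 13.8924, d(C) ≈ 6.4031, d(D) ≈ 14.0357, d(E) = 17. Nearest: A = (8, 1) with distance 3.6056.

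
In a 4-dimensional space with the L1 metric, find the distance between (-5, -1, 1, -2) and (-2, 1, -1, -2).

Σ|x_i - y_i| = |-5 - (-2)| + |-1 - 1| + |1 - (-1)| + |-2 - (-2)| = 3 + 2 + 2 + 0 = 7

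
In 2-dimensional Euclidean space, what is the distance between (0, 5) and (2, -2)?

√(Σ(x_i - y_i)²) = √((0 - 2)² + (5 - (-2))²)
= √((-2)² + 7²) = √(4 + 49) = √53 ≈ 7.2801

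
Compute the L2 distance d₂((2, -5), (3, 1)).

√(Σ(x_i - y_i)²) = √((2 - 3)² + (-5 - 1)²)
= √((-1)² + (-6)²) = √(1 + 36) = √37 ≈ 6.0828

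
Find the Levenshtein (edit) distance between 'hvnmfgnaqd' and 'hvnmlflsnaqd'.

Let D[i][j] be the edit distance between the first i characters of 'hvnmfgnaqd' and the first j characters of 'hvnmlflsnaqd', with D[i][0] = i, D[0][j] = j, and D[i][j] = D[i-1][j-1] if the characters match, else 1 + min(D[i-1][j], D[i][j-1], D[i-1][j-1]). Filling the table (rows: prefixes of 'hvnmfgnaqd', columns: prefixes of 'hvnmlflsnaqd'):
     ε  h  v  n  m  l  f  l  s  n  a  q  d
  ε  0  1  2  3  4  5  6  7  8  9 10 11 12
  h  1  0  1  2  3  4  5  6  7  8  9 10 11
  v  2  1  0  1  2  3  4  5  6  7  8  9 10
  n  3  2  1  0  1  2  3  4  5  6  7  8  9
  m  4  3  2  1  0  1  2  3  4  5  6  7  8
  f  5  4  3  2  1  1  1  2  3  4  5  6  7
  g  6  5  4  3  2  2  2  2  3  4  5  6  7
  n  7  6  5  4  3  3  3  3  3  3  4  5  6
  a  8  7  6  5  4  4  4  4  4  4  3  4  5
  q  9  8  7  6  5  5  5  5  5  5  4  3  4
  d 10  9  8  7  6  6  6  6  6  6  5  4  3
The bottom-right entry gives D[10][12] = 3, so no sequence of fewer than 3 edits works. Backtracking through the table gives one optimal edit sequence (3 edits):
  hvnmfgnaqd → hvnmlfgnaqd (ins l @5)
  hvnmlfgnaqd → hvnmlflgnaqd (ins l @7)
  hvnmlflgnaqd → hvnmlflsnaqd (sub g→s @8)
Edit distance = 3.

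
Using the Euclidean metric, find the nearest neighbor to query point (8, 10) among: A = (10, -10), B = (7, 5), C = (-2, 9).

Distances: d(A) ≈ 20.0998, d(B) ≈ 5.099, d(C) ≈ 10.0499. Nearest: B = (7, 5) with distance 5.099.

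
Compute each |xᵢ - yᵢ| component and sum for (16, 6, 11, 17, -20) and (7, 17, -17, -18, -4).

Σ|x_i - y_i| = |16 - 7| + |6 - 17| + |11 - (-17)| + |17 - (-18)| + |-20 - (-4)| = 9 + 11 + 28 + 35 + 16 = 99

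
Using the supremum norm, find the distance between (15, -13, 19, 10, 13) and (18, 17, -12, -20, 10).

max(|x_i - y_i|) = max(|15 - 18|, |-13 - 17|, |19 - (-12)|, |10 - (-20)|, |13 - 10|) = max(3, 30, 31, 30, 3) = 31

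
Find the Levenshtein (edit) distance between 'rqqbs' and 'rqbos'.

Let D[i][j] be the edit distance between the first i characters of 'rqqbs' and the first j characters of 'rqbos', with D[i][0] = i, D[0][j] = j, and D[i][j] = D[i-1][j-1] if the characters match, else 1 + min(D[i-1][j], D[i][j-1], D[i-1][j-1]). Filling the table (rows: prefixes of 'rqqbs', columns: prefixes of 'rqbos'):
     ε  r  q  b  o  s
  ε  0  1  2  3  4  5
  r  1  0  1  2  3  4
  q  2  1  0  1  2  3
  q  3  2  1  1  2  3
  b  4  3  2  1  2  3
  s  5  4  3  2  2  2
The bottom-right entry gives D[5][5] = 2, so no sequence of fewer than 2 edits works. Backtracking through the table gives one optimal edit sequence (2 edits):
  rqqbs → rqbbs (sub q→b @3)
  rqbbs → rqbos (sub b→o @4)
Edit distance = 2.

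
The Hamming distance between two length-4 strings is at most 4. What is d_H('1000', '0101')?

Differing positions: 1, 2, 4. Hamming distance = 3. The maximum possible Hamming distance for length-4 strings is 4, so d_H/4 = 3/4 = 0.75.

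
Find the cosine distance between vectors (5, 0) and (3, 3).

With u = (5, 0), v = (3, 3):
u·v = 5·3 + 0·3 = 15 + 0 = 15.
|u| = √(5² + 0²) = √25, |v| = √(3² + 3²) = √18, so |u||v| = √(25·18) = √450.
cos θ = (u·v)/(|u||v|) = 15/√450 ≈ 0.7071
Cosine distance = 1 - cos θ ≈ 1 - 0.7071 = 0.2929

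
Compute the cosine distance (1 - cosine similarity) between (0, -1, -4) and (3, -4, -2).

With u = (0, -1, -4), v = (3, -4, -2):
u·v = 0·3 + (-1)·(-4) + (-4)·(-2) = 0 + 4 + 8 = 12.
|u| = √(0² + (-1)² + (-4)²) = √17, |v| = √(3² + (-4)² + (-2)²) = √29, so |u||v| = √(17·29) = √493.
cos θ = (u·v)/(|u||v|) = 12/√493 ≈ 0.5405
Cosine distance = 1 - cos θ ≈ 1 - 0.5405 = 0.4595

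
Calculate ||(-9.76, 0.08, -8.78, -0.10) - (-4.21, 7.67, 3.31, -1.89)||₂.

√(Σ(x_i - y_i)²) = √((-9.76 - (-4.21))² + (0.08 - 7.67)² + (-8.78 - 3.31)² + (-0.1 - (-1.89))²)
= √((-5.55)² + (-7.59)² + (-12.09)² + 1.79²) = √(30.8025 + 57.6081 + 146.1681 + 3.2041) = √237.7828 ≈ 15.4202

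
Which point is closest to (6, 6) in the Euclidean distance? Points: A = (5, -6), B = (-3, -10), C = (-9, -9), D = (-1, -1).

Distances: d(A) ≈ 12.0416, d(B) ≈ 18.3576, d(C) ≈ 21.2132, d(D) ≈ 9.8995. Nearest: D = (-1, -1) with distance 9.8995.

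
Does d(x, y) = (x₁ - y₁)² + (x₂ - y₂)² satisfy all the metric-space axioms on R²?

No. The squared Euclidean distance fails the triangle inequality. Counterexample: x = (0, 0), y = (2, 4), z = (4, 8). d(x,z) = 4² + 8² = 80, but d(x,y) + d(y,z) = (2² + 4²) + (2² + 4²) = 20 + 20 = 40. Since 80 > 40, the triangle inequality is violated. (Note: √d, the ordinary Euclidean distance, IS a metric.)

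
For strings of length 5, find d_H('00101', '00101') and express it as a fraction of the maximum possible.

Differing positions: none. Hamming distance = 0. The maximum possible Hamming distance for length-5 strings is 5, so d_H/5 = 0/5 = 0.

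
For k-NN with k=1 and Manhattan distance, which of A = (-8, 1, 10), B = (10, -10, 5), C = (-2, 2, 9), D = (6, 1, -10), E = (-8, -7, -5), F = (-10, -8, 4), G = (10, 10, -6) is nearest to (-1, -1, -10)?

Distances: d(A) = 29, d(B) = 35, d(C) = 23, d(D) = 9, d(E) = 18, d(F) = 30, d(G) = 26. Nearest: D = (6, 1, -10) with distance 9.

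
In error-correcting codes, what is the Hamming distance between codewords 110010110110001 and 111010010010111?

Differing positions: 3, 7, 10, 13, 14. Hamming distance = 5.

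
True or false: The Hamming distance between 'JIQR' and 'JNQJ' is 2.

Differing positions: 2, 4. Hamming distance = 2, so the claim is true.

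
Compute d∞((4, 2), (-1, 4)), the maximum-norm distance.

max(|x_i - y_i|) = max(|4 - (-1)|, |2 - 4|) = max(5, 2) = 5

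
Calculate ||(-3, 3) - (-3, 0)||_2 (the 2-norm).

(Σ|x_i - y_i|^2)^(1/2) = (|-3 - (-3)|^2 + |3 - 0|^2)^(1/2)
= (0^2 + 3^2)^(1/2) = (0 + 9)^(1/2) = (9)^(1/2) = 3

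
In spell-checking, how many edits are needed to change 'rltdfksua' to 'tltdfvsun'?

Let D[i][j] be the edit distance between the first i characters of 'rltdfksua' and the first j characters of 'tltdfvsun', with D[i][0] = i, D[0][j] = j, and D[i][j] = D[i-1][j-1] if the characters match, else 1 + min(D[i-1][j], D[i][j-1], D[i-1][j-1]). Filling the table (rows: prefixes of 'rltdfksua', columns: prefixes of 'tltdfvsun'):
     ε  t  l  t  d  f  v  s  u  n
  ε  0  1  2  3  4  5  6  7  8  9
  r  1  1  2  3  4  5  6  7  8  9
  l  2  2  1  2  3  4  5  6  7  8
  t  3  2  2  1  2  3  4  5  6  7
  d  4  3  3  2  1  2  3  4  5  6
  f  5  4  4  3  2  1  2  3  4  5
  k  6  5  5  4  3  2  2  3  4  5
  s  7  6  6  5  4  3  3  2  3  4
  u  8  7  7  6  5  4  4  3  2  3
  a  9  8  8  7  6  5  5  4  3  3
The bottom-right entry gives D[9][9] = 3, so no sequence of fewer than 3 edits works. Backtracking through the table gives one optimal edit sequence (3 edits):
  rltdfksua → tltdfksua (sub r→t @1)
  tltdfksua → tltdfvsua (sub k→v @6)
  tltdfvsua → tltdfvsun (sub a→n @9)
Edit distance = 3.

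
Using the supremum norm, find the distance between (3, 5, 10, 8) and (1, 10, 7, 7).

max(|x_i - y_i|) = max(|3 - 1|, |5 - 10|, |10 - 7|, |8 - 7|) = max(2, 5, 3, 1) = 5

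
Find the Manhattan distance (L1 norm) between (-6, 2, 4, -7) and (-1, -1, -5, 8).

Σ|x_i - y_i| = |-6 - (-1)| + |2 - (-1)| + |4 - (-5)| + |-7 - 8| = 5 + 3 + 9 + 15 = 32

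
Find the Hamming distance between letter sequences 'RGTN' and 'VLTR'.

Differing positions: 1, 2, 4. Hamming distance = 3.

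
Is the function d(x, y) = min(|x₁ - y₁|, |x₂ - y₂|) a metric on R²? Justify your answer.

No. d fails identity of indiscernibles: take x = (-4, 0) and y = (-4, 4). Then d(x,y) = min(|-4 - (-4)|, |0 - 4|) = min(0, 4) = 0, yet x ≠ y.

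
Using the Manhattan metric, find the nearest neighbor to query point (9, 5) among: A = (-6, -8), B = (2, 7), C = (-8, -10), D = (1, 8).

Distances: d(A) = 28, d(B) = 9, d(C) = 32, d(D) = 11. Nearest: B = (2, 7) with distance 9.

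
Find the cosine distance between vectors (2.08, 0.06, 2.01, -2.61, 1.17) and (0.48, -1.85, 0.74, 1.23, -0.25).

With u = (2.08, 0.06, 2.01, -2.61, 1.17), v = (0.48, -1.85, 0.74, 1.23, -0.25):
u·v = 2.08·0.48 + 0.06·(-1.85) + 2.01·0.74 + (-2.61)·1.23 + 1.17·(-0.25) = 0.9984 + (-0.111) + 1.4874 + (-3.2103) + (-0.2925) = -1.128.
|u| = √(2.08² + 0.06² + 2.01² + (-2.61)² + 1.17²) = √(4.3264 + 0.0036 + 4.0401 + 6.8121 + 1.3689) = √16.5511, |v| = √(0.48² + (-1.85)² + 0.74² + 1.23² + (-0.25)²) = √(0.2304 + 3.4225 + 0.5476 + 1.5129 + 0.0625) = √5.7759.
cos θ = (u·v)/(|u||v|) = -1.128/(√16.5511·√5.7759) ≈ -0.1154
Cosine distance = 1 - cos θ ≈ 1 - (-0.1154) = 1.1154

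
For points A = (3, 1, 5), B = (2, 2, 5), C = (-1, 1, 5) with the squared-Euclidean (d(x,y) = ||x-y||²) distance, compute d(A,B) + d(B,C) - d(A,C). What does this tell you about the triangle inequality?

d(A,B) = 1² + 1² + 0² = 2, d(B,C) = 3² + 1² + 0² = 10, d(A,C) = 4² + 0² + 0² = 16.
d(A,B) + d(B,C) - d(A,C) = 2 + 10 - 16 = 12 - 16 = -4. This is < 0, so the triangle inequality FAILS for these points (squared-Euclidean is not a metric).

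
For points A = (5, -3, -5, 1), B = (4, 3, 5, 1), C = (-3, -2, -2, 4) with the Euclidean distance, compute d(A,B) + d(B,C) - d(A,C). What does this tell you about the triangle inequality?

d(A,B) = √(1² + 6² + 10² + 0²) = √137 ≈ 11.7047, d(B,C) = √(7² + 5² + 7² + 3²) = √132 ≈ 11.4891, d(A,C) = √(8² + 1² + 3² + 3²) = √83 ≈ 9.1104.
d(A,B) + d(B,C) - d(A,C) = 11.7047 + 11.4891 - 9.1104 = 23.1938 - 9.1104 = 14.0834 (to 4 decimal places). This is ≥ 0, so the triangle inequality holds for these points.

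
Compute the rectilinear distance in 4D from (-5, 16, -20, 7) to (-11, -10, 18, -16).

Σ|x_i - y_i| = |-5 - (-11)| + |16 - (-10)| + |-20 - 18| + |7 - (-16)| = 6 + 26 + 38 + 23 = 93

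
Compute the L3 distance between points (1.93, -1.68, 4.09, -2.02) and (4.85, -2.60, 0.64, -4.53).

(Σ|x_i - y_i|^3)^(1/3) = (|1.93 - 4.85|^3 + |-1.68 - (-2.6)|^3 + |4.09 - 0.64|^3 + |-2.02 - (-4.53)|^3)^(1/3)
= (2.92^3 + 0.92^3 + 3.45^3 + 2.51^3)^(1/3) ≈ (24.8971 + 0.7787 + 41.0636 + 15.8133)^(1/3) = (82.5527)^(1/3) ≈ 4.3542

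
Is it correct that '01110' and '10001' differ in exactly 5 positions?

Differing positions: 1, 2, 3, 4, 5. Hamming distance = 5, so the claim is true.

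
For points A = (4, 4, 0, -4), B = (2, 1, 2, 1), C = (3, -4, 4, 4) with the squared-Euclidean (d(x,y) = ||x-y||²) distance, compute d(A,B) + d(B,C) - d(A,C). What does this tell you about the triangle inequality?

d(A,B) = 2² + 3² + 2² + 5² = 42, d(B,C) = 1² + 5² + 2² + 3² = 39, d(A,C) = 1² + 8² + 4² + 8² = 145.
d(A,B) + d(B,C) - d(A,C) = 42 + 39 - 145 = 81 - 145 = -64. This is < 0, so the triangle inequality FAILS for these points (squared-Euclidean is not a metric).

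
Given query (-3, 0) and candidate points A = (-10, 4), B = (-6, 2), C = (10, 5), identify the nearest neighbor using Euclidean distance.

Distances: d(A) ≈ 8.0623, d(B) ≈ 3.6056, d(C) ≈ 13.9284. Nearest: B = (-6, 2) with distance 3.6056.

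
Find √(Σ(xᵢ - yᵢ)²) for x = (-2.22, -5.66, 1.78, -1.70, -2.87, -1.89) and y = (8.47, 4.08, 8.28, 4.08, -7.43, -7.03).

√(Σ(x_i - y_i)²) = √((-2.22 - 8.47)² + (-5.66 - 4.08)² + (1.78 - 8.28)² + (-1.7 - 4.08)² + (-2.87 - (-7.43))² + (-1.89 - (-7.03))²)
= √((-10.69)² + (-9.74)² + (-6.5)² + (-5.78)² + 4.56² + 5.14²) = √(114.2761 + 94.8676 + 42.25 + 33.4084 + 20.7936 + 26.4196) = √332.0153 ≈ 18.2213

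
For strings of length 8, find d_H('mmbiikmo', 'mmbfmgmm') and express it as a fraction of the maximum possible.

Differing positions: 4, 5, 6, 8. Hamming distance = 4. The maximum possible Hamming distance for length-8 strings is 8, so d_H/8 = 4/8 = 0.5.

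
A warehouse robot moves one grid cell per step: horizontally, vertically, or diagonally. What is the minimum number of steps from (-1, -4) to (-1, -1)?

max(|x_i - y_i|) = max(|-1 - (-1)|, |-4 - (-1)|) = max(0, 3) = 3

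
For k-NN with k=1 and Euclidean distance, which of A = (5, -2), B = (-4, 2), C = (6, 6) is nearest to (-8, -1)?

Distances: d(A) ≈ 13.0384, d(B) = 5, d(C) ≈ 15.6525. Nearest: B = (-4, 2) with distance 5.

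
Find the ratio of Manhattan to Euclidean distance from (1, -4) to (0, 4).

L1 = |1 - 0| + |-4 - 4| = 1 + 8 = 9
L2 = √(1² + 8²) = √65 ≈ 8.0623
L1 ≥ L2 always (equality iff movement is along one axis); L1 > L2 here.
Ratio L1/L2 = 9/√65 ≈ 1.1163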